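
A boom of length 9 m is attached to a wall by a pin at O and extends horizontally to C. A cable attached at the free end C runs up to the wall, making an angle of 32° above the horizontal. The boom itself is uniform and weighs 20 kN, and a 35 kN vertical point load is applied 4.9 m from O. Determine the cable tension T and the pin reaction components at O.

ΣM about O: T·sin32°·9 − 20·4.5 − 35·4.9 = 0 → T = 261.5/(9·0.529919) = 54.8302 ≈ 54.83 kN.
ΣF_x = 0: O_x − T·cos32° = 0 → O_x = 54.8302 × 0.848048 = 46.50 kN.
ΣF_y = 0: O_y + T·sin32° − 20 − 35 = 0 → O_y = 55 − 54.8302 × 0.529919 = 25.94 kN.

T = 54.83 kN, O_x = 46.50 kN, O_y = 25.94 kN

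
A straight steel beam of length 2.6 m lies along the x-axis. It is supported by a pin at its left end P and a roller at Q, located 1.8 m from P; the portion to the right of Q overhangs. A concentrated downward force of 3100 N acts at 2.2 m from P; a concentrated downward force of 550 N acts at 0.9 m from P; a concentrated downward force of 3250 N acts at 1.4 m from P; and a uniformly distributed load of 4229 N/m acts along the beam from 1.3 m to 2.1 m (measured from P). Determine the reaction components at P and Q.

Resultant of the distributed load: 4229 × 0.8 = 3383.2 N at 1.7 m from P.
ΣM about P: Q_y·1.8 − 3100·2.2 − 550·0.9 − 3250·1.4 − (4229·0.8)·1.7 = 0 → Q_y = 17616.44/1.8 = 9786.91 ≈ 9787 N.
ΣF_y = 0: P_y + 9786.91 − 3100 − 550 − 3250 − 4229·0.8 = 0 → P_y = 496.3 N.
ΣF_x = 0: no horizontal applied forces, so P_x = 0.

P_x = 0, P_y = 496.3 N, Q_y = 9787 N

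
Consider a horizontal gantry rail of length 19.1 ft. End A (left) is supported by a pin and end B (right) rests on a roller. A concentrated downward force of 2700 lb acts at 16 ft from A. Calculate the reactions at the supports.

Moments about A: B_y·19.1 − 2700·16 = 0 → B_y = 43200/19.1 = 2261.78 ≈ 2262 lb.
ΣF_y = 0: A_y + 2261.78 − 2700 = 0 → A_y = 438.2 lb.
ΣF_x = 0: no horizontal applied forces, so A_x = 0.

A_x = 0, A_y = 438.2 lb, B_y = 2262 lb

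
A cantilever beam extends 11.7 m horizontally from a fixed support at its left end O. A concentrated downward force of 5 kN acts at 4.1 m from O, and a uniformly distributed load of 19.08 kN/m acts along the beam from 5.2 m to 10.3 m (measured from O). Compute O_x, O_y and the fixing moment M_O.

O_x = 0, O_y = 102.3 kN, M_O = 774.6 kN·m

Resultant of the distributed load: 19.08 × 5.1 = 97.308 kN at 7.75 m from O.
ΣF_x = 0: O_x = 0.
ΣF_y = 0: O_y − 5 − 19.08·5.1 = 0 → O_y = 102.3 kN.
ΣM about O: M_O − 5·4.1 − (19.08·5.1)·7.75 = 0 → M_O = 774.6 kN·m.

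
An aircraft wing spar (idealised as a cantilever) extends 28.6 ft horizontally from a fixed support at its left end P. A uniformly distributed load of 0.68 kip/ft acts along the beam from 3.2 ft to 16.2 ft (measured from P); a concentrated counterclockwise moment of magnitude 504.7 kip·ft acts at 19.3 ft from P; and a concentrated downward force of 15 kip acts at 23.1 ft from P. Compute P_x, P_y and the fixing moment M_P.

P_x = 0, P_y = 23.84 kip, M_P = -72.45 kip·ft

Resultant of the distributed load: 0.68 × 13 = 8.84 kip at 9.7 ft from P.
ΣF_x = 0: P_x = 0.
ΣF_y = 0: P_y − 0.68·13 − 15 = 0 → P_y = 23.84 kip.
ΣM about P: M_P − (0.68·13)·9.7 + 504.7 − 15·23.1 = 0 → M_P = -72.45 kip·ft.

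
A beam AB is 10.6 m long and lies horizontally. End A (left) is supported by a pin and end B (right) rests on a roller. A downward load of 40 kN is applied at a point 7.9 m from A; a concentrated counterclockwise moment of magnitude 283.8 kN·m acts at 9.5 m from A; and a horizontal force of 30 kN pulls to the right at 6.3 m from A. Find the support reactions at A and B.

A_x = -30.00 kN, A_y = 36.96 kN, B_y = 3.038 kN

ΣM about A: B_y·10.6 − 40·7.9 + 283.8 = 0 → B_y = 32.2/10.6 = 3.03774 ≈ 3.038 kN.
ΣF_y = 0: A_y + 3.03774 − 40 = 0 → A_y = 36.96 kN.
ΣF_x = 0: A_x + 30 = 0 → A_x = -30.00 kN.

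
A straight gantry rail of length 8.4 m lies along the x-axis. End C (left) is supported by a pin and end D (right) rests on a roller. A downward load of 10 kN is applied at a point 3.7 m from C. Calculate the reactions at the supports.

Moments about C: D_y·8.4 − 10·3.7 = 0 → D_y = 37/8.4 = 4.40476 ≈ 4.405 kN.
ΣF_y = 0: C_y + 4.40476 − 10 = 0 → C_y = 5.595 kN.
ΣF_x = 0: no horizontal applied forces, so C_x = 0.

C_x = 0, C_y = 5.595 kN, D_y = 4.405 kN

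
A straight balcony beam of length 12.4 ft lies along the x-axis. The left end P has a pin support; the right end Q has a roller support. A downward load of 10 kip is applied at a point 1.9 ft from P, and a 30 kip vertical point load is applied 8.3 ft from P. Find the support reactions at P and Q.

P_x = 0, P_y = 18.39 kip, Q_y = 21.61 kip

ΣM about P: Q_y·12.4 − 10·1.9 − 30·8.3 = 0 → Q_y = 268/12.4 = 21.6129 ≈ 21.61 kip.
ΣF_y = 0: P_y + 21.6129 − 10 − 30 = 0 → P_y = 18.39 kip.
ΣF_x = 0: no horizontal applied forces, so P_x = 0.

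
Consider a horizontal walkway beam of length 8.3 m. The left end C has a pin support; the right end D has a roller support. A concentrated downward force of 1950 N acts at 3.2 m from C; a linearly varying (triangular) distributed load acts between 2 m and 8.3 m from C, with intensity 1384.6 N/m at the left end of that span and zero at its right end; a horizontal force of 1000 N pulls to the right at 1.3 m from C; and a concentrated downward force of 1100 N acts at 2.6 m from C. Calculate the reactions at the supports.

C_x = -1000 N, C_y = 4161 N, D_y = 3251 N

Resultant of the triangular load: ½ × 1384.6 × 6.3 = 4361.49 N, acting at 4.1 m from C (one-third of the span from the peak).
Taking moments about C: D_y·8.3 − 1950·3.2 − (½·1384.6·6.3)·4.1 − 1100·2.6 = 0 → D_y = 26982.109/8.3 = 3250.86 ≈ 3251 N.
ΣF_y = 0: C_y + 3250.86 − 1950 − ½·1384.6·6.3 − 1100 = 0 → C_y = 4161 N.
ΣF_x = 0: C_x + 1000 = 0 → C_x = -1000 N.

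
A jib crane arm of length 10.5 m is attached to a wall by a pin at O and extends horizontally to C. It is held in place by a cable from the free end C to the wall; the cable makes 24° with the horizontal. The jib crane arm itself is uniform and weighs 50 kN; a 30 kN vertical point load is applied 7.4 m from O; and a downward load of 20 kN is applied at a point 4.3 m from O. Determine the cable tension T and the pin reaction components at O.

ΣM about O: T·sin24°·10.5 − 50·5.25 − 30·7.4 − 20·4.3 = 0 → T = 570.5/(10.5·0.406737) = 133.583 ≈ 133.6 kN.
ΣF_x = 0: O_x − T·cos24° = 0 → O_x = 133.583 × 0.913545 = 122.0 kN.
ΣF_y = 0: O_y + T·sin24° − 50 − 30 − 20 = 0 → O_y = 100 − 133.583 × 0.406737 = 45.67 kN.

T = 133.6 kN, O_x = 122.0 kN, O_y = 45.67 kN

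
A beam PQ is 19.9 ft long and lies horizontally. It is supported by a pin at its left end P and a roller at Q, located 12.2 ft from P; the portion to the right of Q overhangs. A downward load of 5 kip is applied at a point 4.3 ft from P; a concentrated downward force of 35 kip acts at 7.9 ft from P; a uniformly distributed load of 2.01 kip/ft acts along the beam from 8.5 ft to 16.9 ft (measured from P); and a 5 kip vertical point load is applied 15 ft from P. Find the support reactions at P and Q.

P_x = 0, P_y = 13.73 kip, Q_y = 48.15 kip

Resultant of the distributed load: 2.01 × 8.4 = 16.884 kip at 12.7 ft from P.
Taking moments about P: Q_y·12.2 − 5·4.3 − 35·7.9 − (2.01·8.4)·12.7 − 5·15 = 0 → Q_y = 587.4268/12.2 = 48.1497 ≈ 48.15 kip.
ΣF_y = 0: P_y + 48.1497 − 5 − 35 − 2.01·8.4 − 5 = 0 → P_y = 13.73 kip.
ΣF_x = 0: no horizontal applied forces, so P_x = 0.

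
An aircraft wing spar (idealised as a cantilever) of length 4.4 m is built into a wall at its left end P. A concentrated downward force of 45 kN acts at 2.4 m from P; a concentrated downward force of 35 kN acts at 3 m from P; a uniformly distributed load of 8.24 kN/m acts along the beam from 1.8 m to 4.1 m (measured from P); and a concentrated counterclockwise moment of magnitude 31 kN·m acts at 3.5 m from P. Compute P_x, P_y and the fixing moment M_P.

P_x = 0, P_y = 98.95 kN, M_P = 237.9 kN·m

Resultant of the distributed load: 8.24 × 2.3 = 18.952 kN at 2.95 m from P.
ΣF_x = 0: P_x = 0.
ΣF_y = 0: P_y − 45 − 35 − 8.24·2.3 = 0 → P_y = 98.95 kN.
ΣM about P: M_P − 45·2.4 − 35·3 − (8.24·2.3)·2.95 + 31 = 0 → M_P = 237.9 kN·m.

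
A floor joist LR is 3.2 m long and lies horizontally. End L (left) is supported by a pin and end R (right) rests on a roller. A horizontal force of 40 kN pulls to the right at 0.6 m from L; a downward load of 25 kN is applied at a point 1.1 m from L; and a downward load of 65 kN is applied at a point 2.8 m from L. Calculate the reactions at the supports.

ΣM about L: R_y·3.2 − 25·1.1 − 65·2.8 = 0 → R_y = 209.5/3.2 = 65.4688 ≈ 65.47 kN.
ΣF_y = 0: L_y + 65.4688 − 25 − 65 = 0 → L_y = 24.53 kN.
ΣF_x = 0: L_x + 40 = 0 → L_x = -40.00 kN.

L_x = -40.00 kN, L_y = 24.53 kN, R_y = 65.47 kN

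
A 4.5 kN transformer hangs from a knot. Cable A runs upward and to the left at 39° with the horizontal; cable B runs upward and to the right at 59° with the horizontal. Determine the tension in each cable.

T_A = 2.340 kN, T_B = 3.532 kN

ΣF_x = 0: −T_A·cos39° + T_B·cos59° = 0 → T_B = 1.50891·T_A.
ΣF_y = 0: T_A·sin39° + T_B·sin59° = 4.5.
Substitute: T_A·(0.62932 + 1.50891·0.857167) = 4.5 → T_A = 2.34045 ≈ 2.340 kN.
Then T_B = 1.50891 × 2.34045 = 3.532 kN.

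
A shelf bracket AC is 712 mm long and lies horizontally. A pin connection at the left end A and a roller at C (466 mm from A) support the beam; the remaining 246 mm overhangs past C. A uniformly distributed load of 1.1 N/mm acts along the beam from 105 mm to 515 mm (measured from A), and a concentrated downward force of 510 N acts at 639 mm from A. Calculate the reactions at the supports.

Resultant of the distributed load: 1.1 × 410 = 451 N at 310 mm from A.
Moments about A: C_y·466 − (1.1·410)·310 − 510·639 = 0 → C_y = 465700/466 = 999.356 ≈ 999.4 N.
ΣF_y = 0: A_y + 999.356 − 1.1·410 − 510 = 0 → A_y = -38.36 N.
ΣF_x = 0: no horizontal applied forces, so A_x = 0.

A_x = 0, A_y = -38.36 N, C_y = 999.4 N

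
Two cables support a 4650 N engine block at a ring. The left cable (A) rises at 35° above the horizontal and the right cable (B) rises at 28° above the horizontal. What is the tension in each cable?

T_A = 4608 N, T_B = 4275 N

ΣF_x = 0: −T_A·cos35° + T_B·cos28° = 0 → T_B = 0.927747·T_A.
ΣF_y = 0: T_A·sin35° + T_B·sin28° = 4650.
Substitute: T_A·(0.573576 + 0.927747·0.469472) = 4650 → T_A = 4607.94 ≈ 4608 N.
Then T_B = 0.927747 × 4607.94 = 4275 N.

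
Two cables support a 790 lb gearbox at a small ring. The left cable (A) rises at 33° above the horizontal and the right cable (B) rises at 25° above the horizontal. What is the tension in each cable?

T_A = 844.3 lb, T_B = 781.3 lb

ΣF_x = 0: −T_A·cos33° + T_B·cos25° = 0 → T_B = 0.925371·T_A.
ΣF_y = 0: T_A·sin33° + T_B·sin25° = 790.
Substitute: T_A·(0.544639 + 0.925371·0.422618) = 790 → T_A = 844.272 ≈ 844.3 lb.
Then T_B = 0.925371 × 844.272 = 781.3 lb.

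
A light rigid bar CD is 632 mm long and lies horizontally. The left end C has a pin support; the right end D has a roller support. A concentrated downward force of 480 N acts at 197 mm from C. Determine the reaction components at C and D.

ΣM about C: D_y·632 − 480·197 = 0 → D_y = 94560/632 = 149.62 ≈ 149.6 N.
ΣF_y = 0: C_y + 149.62 − 480 = 0 → C_y = 330.4 N.
ΣF_x = 0: no horizontal applied forces, so C_x = 0.

C_x = 0, C_y = 330.4 N, D_y = 149.6 N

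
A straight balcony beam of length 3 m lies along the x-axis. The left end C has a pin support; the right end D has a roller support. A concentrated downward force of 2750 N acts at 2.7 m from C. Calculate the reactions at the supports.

C_x = 0, C_y = 275.0 N, D_y = 2475 N

ΣM about C: D_y·3 − 2750·2.7 = 0 → D_y = 7425/3 = 2475 N.
ΣF_y = 0: C_y + 2475 − 2750 = 0 → C_y = 275.0 N.
ΣF_x = 0: no horizontal applied forces, so C_x = 0.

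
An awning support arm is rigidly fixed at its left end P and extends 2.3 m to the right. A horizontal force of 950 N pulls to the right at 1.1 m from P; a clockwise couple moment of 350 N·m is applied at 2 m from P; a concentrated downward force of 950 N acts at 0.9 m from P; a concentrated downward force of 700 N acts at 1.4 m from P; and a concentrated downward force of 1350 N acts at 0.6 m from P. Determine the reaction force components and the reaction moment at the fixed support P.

ΣF_x = 0: P_x + 950 = 0 → P_x = -950.0 N.
ΣF_y = 0: P_y − 950 − 700 − 1350 = 0 → P_y = 3000 N.
ΣM about P: M_P − 350 − 950·0.9 − 700·1.4 − 1350·0.6 = 0 → M_P = 2995 N·m.

P_x = -950.0 N, P_y = 3000 N, M_P = 2995 N·m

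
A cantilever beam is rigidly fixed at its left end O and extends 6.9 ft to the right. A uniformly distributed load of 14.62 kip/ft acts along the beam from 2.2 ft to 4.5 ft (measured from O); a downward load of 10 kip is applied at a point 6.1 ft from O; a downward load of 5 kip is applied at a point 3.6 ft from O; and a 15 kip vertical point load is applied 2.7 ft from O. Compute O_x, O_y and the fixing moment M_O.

Resultant of the distributed load: 14.62 × 2.3 = 33.626 kip at 3.35 ft from O.
ΣF_x = 0: O_x = 0.
ΣF_y = 0: O_y − 14.62·2.3 − 10 − 5 − 15 = 0 → O_y = 63.63 kip.
ΣM about O: M_O − (14.62·2.3)·3.35 − 10·6.1 − 5·3.6 − 15·2.7 = 0 → M_O = 232.1 kip·ft.

O_x = 0, O_y = 63.63 kip, M_O = 232.1 kip·ft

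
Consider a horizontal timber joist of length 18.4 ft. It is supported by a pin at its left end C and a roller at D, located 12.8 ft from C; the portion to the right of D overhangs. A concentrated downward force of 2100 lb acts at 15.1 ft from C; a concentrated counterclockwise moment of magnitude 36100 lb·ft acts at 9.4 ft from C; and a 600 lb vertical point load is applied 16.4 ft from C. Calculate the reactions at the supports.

Moments about C: D_y·12.8 − 2100·15.1 + 36100 − 600·16.4 = 0 → D_y = 5450/12.8 = 425.781 ≈ 425.8 lb.
ΣF_y = 0: C_y + 425.781 − 2100 − 600 = 0 → C_y = 2274 lb.
ΣF_x = 0: no horizontal applied forces, so C_x = 0.

C_x = 0, C_y = 2274 lb, D_y = 425.8 lb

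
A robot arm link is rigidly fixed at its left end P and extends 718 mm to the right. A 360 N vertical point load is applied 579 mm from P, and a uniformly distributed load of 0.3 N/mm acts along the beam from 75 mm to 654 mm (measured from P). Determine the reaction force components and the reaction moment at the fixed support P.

Resultant of the distributed load: 0.3 × 579 = 173.7 N at 364.5 mm from P.
ΣF_x = 0: P_x = 0.
ΣF_y = 0: P_y − 360 − 0.3·579 = 0 → P_y = 533.7 N.
ΣM about P: M_P − 360·579 − (0.3·579)·364.5 = 0 → M_P = 271800 N·mm.

P_x = 0, P_y = 533.7 N, M_P = 271800 N·mm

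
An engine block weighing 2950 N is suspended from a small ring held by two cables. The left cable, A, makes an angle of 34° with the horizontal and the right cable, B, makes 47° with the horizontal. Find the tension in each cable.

T_A = 2037 N, T_B = 2476 N

ΣF_x = 0: −T_A·cos34° + T_B·cos47° = 0 → T_B = 1.2156·T_A.
ΣF_y = 0: T_A·sin34° + T_B·sin47° = 2950.
Substitute: T_A·(0.559193 + 1.2156·0.731354) = 2950 → T_A = 2036.97 ≈ 2037 N.
Then T_B = 1.2156 × 2036.97 = 2476 N.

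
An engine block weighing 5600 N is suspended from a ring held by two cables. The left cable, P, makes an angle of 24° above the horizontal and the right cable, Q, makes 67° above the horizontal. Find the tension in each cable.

ΣF_x = 0: −T_P·cos24° + T_Q·cos67° = 0 → T_Q = 2.33804·T_P.
ΣF_y = 0: T_P·sin24° + T_Q·sin67° = 5600.
Substitute: T_P·(0.406737 + 2.33804·0.920505) = 5600 → T_P = 2188.43 ≈ 2188 N.
Then T_Q = 2.33804 × 2188.43 = 5117 N.

T_P = 2188 N, T_Q = 5117 N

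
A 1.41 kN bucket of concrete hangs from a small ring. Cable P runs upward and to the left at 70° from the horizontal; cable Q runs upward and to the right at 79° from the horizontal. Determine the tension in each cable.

T_P = 0.5224 kN, T_Q = 0.9363 kN

ΣF_x = 0: −T_P·cos70° + T_Q·cos79° = 0 → T_Q = 1.79247·T_P.
ΣF_y = 0: T_P·sin70° + T_Q·sin79° = 1.41.
Substitute: T_P·(0.939693 + 1.79247·0.981627) = 1.41 → T_P = 0.522371 ≈ 0.5224 kN.
Then T_Q = 1.79247 × 0.522371 = 0.9363 kN.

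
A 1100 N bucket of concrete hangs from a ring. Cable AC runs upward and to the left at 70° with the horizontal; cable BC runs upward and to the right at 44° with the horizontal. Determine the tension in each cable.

T_AC = 866.2 N, T_BC = 411.8 N

ΣF_x = 0: −T_AC·cos70° + T_BC·cos44° = 0 → T_BC = 0.475464·T_AC.
ΣF_y = 0: T_AC·sin70° + T_BC·sin44° = 1100.
Substitute: T_AC·(0.939693 + 0.475464·0.694658) = 1100 → T_AC = 866.157 ≈ 866.2 N.
Then T_BC = 0.475464 × 866.157 = 411.8 N.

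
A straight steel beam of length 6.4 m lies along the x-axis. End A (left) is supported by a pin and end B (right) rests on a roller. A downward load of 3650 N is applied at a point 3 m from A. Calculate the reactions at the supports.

A_x = 0, A_y = 1939 N, B_y = 1711 N

Moments about A: B_y·6.4 − 3650·3 = 0 → B_y = 10950/6.4 = 1710.94 ≈ 1711 N.
ΣF_y = 0: A_y + 1710.94 − 3650 = 0 → A_y = 1939 N.
ΣF_x = 0: no horizontal applied forces, so A_x = 0.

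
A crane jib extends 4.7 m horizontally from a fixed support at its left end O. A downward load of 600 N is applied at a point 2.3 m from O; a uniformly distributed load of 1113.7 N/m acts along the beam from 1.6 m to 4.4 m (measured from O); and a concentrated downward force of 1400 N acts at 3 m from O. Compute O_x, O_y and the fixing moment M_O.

O_x = 0, O_y = 5118 N, M_O = 14940 N·m

Resultant of the distributed load: 1113.7 × 2.8 = 3118.36 N at 3 m from O.
ΣF_x = 0: O_x = 0.
ΣF_y = 0: O_y − 600 − 1113.7·2.8 − 1400 = 0 → O_y = 5118 N.
ΣM about O: M_O − 600·2.3 − (1113.7·2.8)·3 − 1400·3 = 0 → M_O = 14940 N·m.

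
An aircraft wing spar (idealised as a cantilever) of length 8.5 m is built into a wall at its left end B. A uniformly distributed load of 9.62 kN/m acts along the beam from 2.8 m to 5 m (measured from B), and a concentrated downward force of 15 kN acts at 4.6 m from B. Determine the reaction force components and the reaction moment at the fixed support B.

Resultant of the distributed load: 9.62 × 2.2 = 21.164 kN at 3.9 m from B.
ΣF_x = 0: B_x = 0.
ΣF_y = 0: B_y − 9.62·2.2 − 15 = 0 → B_y = 36.16 kN.
ΣM about B: M_B − (9.62·2.2)·3.9 − 15·4.6 = 0 → M_B = 151.5 kN·m.

B_x = 0, B_y = 36.16 kN, M_B = 151.5 kN·m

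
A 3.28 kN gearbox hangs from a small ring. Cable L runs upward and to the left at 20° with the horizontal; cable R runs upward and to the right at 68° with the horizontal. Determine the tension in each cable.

ΣF_x = 0: −T_L·cos20° + T_R·cos68° = 0 → T_R = 2.50848·T_L.
ΣF_y = 0: T_L·sin20° + T_R·sin68° = 3.28.
Substitute: T_L·(0.34202 + 2.50848·0.927184) = 3.28 → T_L = 1.22946 ≈ 1.229 kN.
Then T_R = 2.50848 × 1.22946 = 3.084 kN.

T_L = 1.229 kN, T_R = 3.084 kN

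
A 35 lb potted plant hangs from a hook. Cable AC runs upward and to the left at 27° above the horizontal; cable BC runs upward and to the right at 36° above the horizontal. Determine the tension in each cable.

ΣF_x = 0: −T_AC·cos27° + T_BC·cos36° = 0 → T_BC = 1.10134·T_AC.
ΣF_y = 0: T_AC·sin27° + T_BC·sin36° = 35.
Substitute: T_AC·(0.45399 + 1.10134·0.587785) = 35 → T_AC = 31.7794 ≈ 31.78 lb.
Then T_BC = 1.10134 × 31.7794 = 35.00 lb.

T_AC = 31.78 lb, T_BC = 35.00 lb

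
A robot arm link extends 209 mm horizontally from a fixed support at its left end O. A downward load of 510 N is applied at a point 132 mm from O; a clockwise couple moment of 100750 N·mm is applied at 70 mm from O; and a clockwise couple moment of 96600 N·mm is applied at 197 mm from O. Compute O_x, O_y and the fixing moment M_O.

O_x = 0, O_y = 510.0 N, M_O = 264700 N·mm

ΣF_x = 0: O_x = 0.
ΣF_y = 0: O_y − 510 = 0 → O_y = 510.0 N.
ΣM about O: M_O − 510·132 − 100750 − 96600 = 0 → M_O = 264700 N·mm.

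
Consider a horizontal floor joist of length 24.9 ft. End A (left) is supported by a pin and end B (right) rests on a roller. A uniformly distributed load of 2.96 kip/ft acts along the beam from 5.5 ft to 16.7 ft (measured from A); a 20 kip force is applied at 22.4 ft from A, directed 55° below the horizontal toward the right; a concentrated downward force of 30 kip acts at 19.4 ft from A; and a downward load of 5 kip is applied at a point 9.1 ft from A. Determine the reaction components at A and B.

A_x = -11.47 kip, A_y = 29.82 kip, B_y = 54.72 kip

Resultant of the distributed load: 2.96 × 11.2 = 33.152 kip at 11.1 ft from A.
Moments about A: B_y·24.9 − (2.96·11.2)·11.1 − 20·sin55°·22.4 − 30·19.4 − 5·9.1 = 0 → B_y = 1362.47/24.9 = 54.7177 ≈ 54.72 kip.
ΣF_y = 0: A_y + 54.7177 − 2.96·11.2 − 20·sin55° − 30 − 5 = 0 → A_y = 29.82 kip.
ΣF_x = 0: A_x + 20·cos55° = 0 → A_x = -11.47 kip.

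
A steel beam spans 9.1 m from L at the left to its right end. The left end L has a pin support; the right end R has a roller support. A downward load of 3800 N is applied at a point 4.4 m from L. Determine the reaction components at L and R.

ΣM about L: R_y·9.1 − 3800·4.4 = 0 → R_y = 16720/9.1 = 1837.36 ≈ 1837 N.
ΣF_y = 0: L_y + 1837.36 − 3800 = 0 → L_y = 1963 N.
ΣF_x = 0: no horizontal applied forces, so L_x = 0.

L_x = 0, L_y = 1963 N, R_y = 1837 N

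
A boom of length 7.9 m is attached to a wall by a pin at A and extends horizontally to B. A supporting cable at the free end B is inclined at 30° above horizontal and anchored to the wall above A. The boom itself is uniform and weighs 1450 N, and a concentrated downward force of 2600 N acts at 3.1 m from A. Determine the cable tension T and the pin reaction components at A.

ΣM about A: T·sin30°·7.9 − 1450·3.95 − 2600·3.1 = 0 → T = 13787.5/(7.9·0.5) = 3490.51 ≈ 3491 N.
ΣF_x = 0: A_x − T·cos30° = 0 → A_x = 3490.51 × 0.866025 = 3023 N.
ΣF_y = 0: A_y + T·sin30° − 1450 − 2600 = 0 → A_y = 4050 − 3490.51 × 0.5 = 2305 N.

T = 3491 N, A_x = 3023 N, A_y = 2305 N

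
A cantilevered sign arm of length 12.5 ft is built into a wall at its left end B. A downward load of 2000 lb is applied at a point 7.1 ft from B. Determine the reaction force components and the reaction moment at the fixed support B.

B_x = 0, B_y = 2000 lb, M_B = 14200 lb·ft

ΣF_x = 0: B_x = 0.
ΣF_y = 0: B_y − 2000 = 0 → B_y = 2000 lb.
ΣM about B: M_B − 2000·7.1 = 0 → M_B = 14200 lb·ft.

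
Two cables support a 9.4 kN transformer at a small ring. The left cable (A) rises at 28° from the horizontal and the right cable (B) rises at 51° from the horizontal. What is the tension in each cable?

T_A = 6.026 kN, T_B = 8.455 kN

ΣF_x = 0: −T_A·cos28° + T_B·cos51° = 0 → T_B = 1.40302·T_A.
ΣF_y = 0: T_A·sin28° + T_B·sin51° = 9.4.
Substitute: T_A·(0.469472 + 1.40302·0.777146) = 9.4 → T_A = 6.02632 ≈ 6.026 kN.
Then T_B = 1.40302 × 6.02632 = 8.455 kN.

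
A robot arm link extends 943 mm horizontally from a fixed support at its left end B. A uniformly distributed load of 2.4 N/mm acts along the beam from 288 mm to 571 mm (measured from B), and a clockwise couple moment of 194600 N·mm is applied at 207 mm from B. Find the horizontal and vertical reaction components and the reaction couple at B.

Resultant of the distributed load: 2.4 × 283 = 679.2 N at 429.5 mm from B.
ΣF_x = 0: B_x = 0.
ΣF_y = 0: B_y − 2.4·283 = 0 → B_y = 679.2 N.
ΣM about B: M_B − (2.4·283)·429.5 − 194600 = 0 → M_B = 486300 N·mm.

B_x = 0, B_y = 679.2 N, M_B = 486300 N·mm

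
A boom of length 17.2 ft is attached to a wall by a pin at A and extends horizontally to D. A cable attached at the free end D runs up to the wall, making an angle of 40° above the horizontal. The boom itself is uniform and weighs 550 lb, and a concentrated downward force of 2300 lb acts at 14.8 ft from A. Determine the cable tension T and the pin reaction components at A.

T = 3507 lb, A_x = 2686 lb, A_y = 595.9 lb

ΣM about A: T·sin40°·17.2 − 550·8.6 − 2300·14.8 = 0 → T = 38770/(17.2·0.642788) = 3506.71 ≈ 3507 lb.
ΣF_x = 0: A_x − T·cos40° = 0 → A_x = 3506.71 × 0.766044 = 2686 lb.
ΣF_y = 0: A_y + T·sin40° − 550 − 2300 = 0 → A_y = 2850 − 3506.71 × 0.642788 = 595.9 lb.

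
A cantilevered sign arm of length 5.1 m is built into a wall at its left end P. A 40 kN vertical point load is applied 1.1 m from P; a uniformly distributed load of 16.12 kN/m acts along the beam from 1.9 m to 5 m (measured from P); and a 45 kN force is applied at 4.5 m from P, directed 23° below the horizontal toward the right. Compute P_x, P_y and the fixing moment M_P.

Resultant of the distributed load: 16.12 × 3.1 = 49.972 kN at 3.45 m from P.
ΣF_x = 0: P_x + 45·cos23° = 0 → P_x = -41.42 kN.
ΣF_y = 0: P_y − 40 − 16.12·3.1 − 45·sin23° = 0 → P_y = 107.6 kN.
ΣM about P: M_P − 40·1.1 − (16.12·3.1)·3.45 − 45·sin23°·4.5 = 0 → M_P = 295.5 kN·m.

P_x = -41.42 kN, P_y = 107.6 kN, M_P = 295.5 kN·m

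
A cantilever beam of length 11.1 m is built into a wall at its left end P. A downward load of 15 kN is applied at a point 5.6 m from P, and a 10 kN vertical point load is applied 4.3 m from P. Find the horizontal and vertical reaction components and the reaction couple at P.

ΣF_x = 0: P_x = 0.
ΣF_y = 0: P_y − 15 − 10 = 0 → P_y = 25.00 kN.
ΣM about P: M_P − 15·5.6 − 10·4.3 = 0 → M_P = 127.0 kN·m.

P_x = 0, P_y = 25.00 kN, M_P = 127.0 kN·m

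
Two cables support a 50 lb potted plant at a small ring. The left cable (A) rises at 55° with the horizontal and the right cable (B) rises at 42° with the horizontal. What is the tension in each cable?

T_A = 37.44 lb, T_B = 28.89 lb

ΣF_x = 0: −T_A·cos55° + T_B·cos42° = 0 → T_B = 0.771823·T_A.
ΣF_y = 0: T_A·sin55° + T_B·sin42° = 50.
Substitute: T_A·(0.819152 + 0.771823·0.669131) = 50 → T_A = 37.4363 ≈ 37.44 lb.
Then T_B = 0.771823 × 37.4363 = 28.89 lb.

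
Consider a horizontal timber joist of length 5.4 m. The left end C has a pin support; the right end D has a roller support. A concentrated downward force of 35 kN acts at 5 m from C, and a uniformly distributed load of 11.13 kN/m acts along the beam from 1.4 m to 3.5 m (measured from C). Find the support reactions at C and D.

Resultant of the distributed load: 11.13 × 2.1 = 23.373 kN at 2.45 m from C.
ΣM about C: D_y·5.4 − 35·5 − (11.13·2.1)·2.45 = 0 → D_y = 232.26385/5.4 = 43.0118 ≈ 43.01 kN.
ΣF_y = 0: C_y + 43.0118 − 35 − 11.13·2.1 = 0 → C_y = 15.36 kN.
ΣF_x = 0: no horizontal applied forces, so C_x = 0.

C_x = 0, C_y = 15.36 kN, D_y = 43.01 kN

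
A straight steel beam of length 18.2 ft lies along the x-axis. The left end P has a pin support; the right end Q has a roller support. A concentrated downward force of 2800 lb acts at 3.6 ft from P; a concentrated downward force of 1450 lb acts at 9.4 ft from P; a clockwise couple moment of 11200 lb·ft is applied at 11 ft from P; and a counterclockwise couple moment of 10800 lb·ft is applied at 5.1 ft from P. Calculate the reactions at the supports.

P_x = 0, P_y = 2925 lb, Q_y = 1325 lb

Moments about P: Q_y·18.2 − 2800·3.6 − 1450·9.4 − 11200 + 10800 = 0 → Q_y = 24110/18.2 = 1324.73 ≈ 1325 lb.
ΣF_y = 0: P_y + 1324.73 − 2800 − 1450 = 0 → P_y = 2925 lb.
ΣF_x = 0: no horizontal applied forces, so P_x = 0.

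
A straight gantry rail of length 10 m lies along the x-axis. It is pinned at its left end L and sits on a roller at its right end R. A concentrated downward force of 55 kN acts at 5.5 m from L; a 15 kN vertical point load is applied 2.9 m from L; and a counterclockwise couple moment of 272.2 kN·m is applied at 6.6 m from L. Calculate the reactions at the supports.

Moments about L: R_y·10 − 55·5.5 − 15·2.9 + 272.2 = 0 → R_y = 73.8/10 = 7.380 kN.
ΣF_y = 0: L_y + 7.38 − 55 − 15 = 0 → L_y = 62.62 kN.
ΣF_x = 0: no horizontal applied forces, so L_x = 0.

L_x = 0, L_y = 62.62 kN, R_y = 7.380 kN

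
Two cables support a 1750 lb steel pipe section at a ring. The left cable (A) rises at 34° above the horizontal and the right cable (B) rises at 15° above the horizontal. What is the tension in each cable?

T_A = 2240 lb, T_B = 1922 lb

ΣF_x = 0: −T_A·cos34° + T_B·cos15° = 0 → T_B = 0.858283·T_A.
ΣF_y = 0: T_A·sin34° + T_B·sin15° = 1750.
Substitute: T_A·(0.559193 + 0.858283·0.258819) = 1750 → T_A = 2239.76 ≈ 2240 lb.
Then T_B = 0.858283 × 2239.76 = 1922 lb.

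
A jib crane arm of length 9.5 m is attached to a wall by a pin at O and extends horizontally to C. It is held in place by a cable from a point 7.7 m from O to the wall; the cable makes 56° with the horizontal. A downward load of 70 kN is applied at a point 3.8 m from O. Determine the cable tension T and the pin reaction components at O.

T = 41.67 kN, O_x = 23.30 kN, O_y = 35.45 kN

ΣM about O: T·sin56°·7.7 − 70·3.8 = 0 → T = 266/(7.7·0.829038) = 41.6693 ≈ 41.67 kN.
ΣF_x = 0: O_x − T·cos56° = 0 → O_x = 41.6693 × 0.559193 = 23.30 kN.
ΣF_y = 0: O_y + T·sin56° − 70 = 0 → O_y = 70 − 41.6693 × 0.829038 = 35.45 kN.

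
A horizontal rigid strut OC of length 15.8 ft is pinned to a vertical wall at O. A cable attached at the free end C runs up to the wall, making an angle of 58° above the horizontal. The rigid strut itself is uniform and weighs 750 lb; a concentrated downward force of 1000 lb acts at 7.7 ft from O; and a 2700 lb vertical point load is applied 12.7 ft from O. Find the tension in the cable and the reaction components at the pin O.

T = 3576 lb, O_x = 1895 lb, O_y = 1417 lb

ΣM about O: T·sin58°·15.8 − 750·7.9 − 1000·7.7 − 2700·12.7 = 0 → T = 47915/(15.8·0.848048) = 3575.97 ≈ 3576 lb.
ΣF_x = 0: O_x − T·cos58° = 0 → O_x = 3575.97 × 0.529919 = 1895 lb.
ΣF_y = 0: O_y + T·sin58° − 750 − 1000 − 2700 = 0 → O_y = 4450 − 3575.97 × 0.848048 = 1417 lb.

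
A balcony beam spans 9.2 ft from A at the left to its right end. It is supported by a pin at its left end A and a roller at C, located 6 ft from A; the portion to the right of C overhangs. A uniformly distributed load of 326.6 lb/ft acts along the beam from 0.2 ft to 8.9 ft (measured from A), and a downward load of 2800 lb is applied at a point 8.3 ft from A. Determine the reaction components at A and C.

A_x = 0, A_y = -386.7 lb, C_y = 6028 lb

Resultant of the distributed load: 326.6 × 8.7 = 2841.42 lb at 4.55 ft from A.
Taking moments about A: C_y·6 − (326.6·8.7)·4.55 − 2800·8.3 = 0 → C_y = 36168.461/6 = 6028.08 ≈ 6028 lb.
ΣF_y = 0: A_y + 6028.08 − 326.6·8.7 − 2800 = 0 → A_y = -386.7 lb.
ΣF_x = 0: no horizontal applied forces, so A_x = 0.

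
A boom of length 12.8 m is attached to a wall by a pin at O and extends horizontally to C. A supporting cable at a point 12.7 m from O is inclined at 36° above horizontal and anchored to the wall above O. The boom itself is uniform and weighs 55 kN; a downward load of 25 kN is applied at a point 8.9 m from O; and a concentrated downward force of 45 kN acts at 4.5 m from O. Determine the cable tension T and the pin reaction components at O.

ΣM about O: T·sin36°·12.7 − 55·6.4 − 25·8.9 − 45·4.5 = 0 → T = 777/(12.7·0.587785) = 104.088 ≈ 104.1 kN.
ΣF_x = 0: O_x − T·cos36° = 0 → O_x = 104.088 × 0.809017 = 84.21 kN.
ΣF_y = 0: O_y + T·sin36° − 55 − 25 − 45 = 0 → O_y = 125 − 104.088 × 0.587785 = 63.82 kN.

T = 104.1 kN, O_x = 84.21 kN, O_y = 63.82 kN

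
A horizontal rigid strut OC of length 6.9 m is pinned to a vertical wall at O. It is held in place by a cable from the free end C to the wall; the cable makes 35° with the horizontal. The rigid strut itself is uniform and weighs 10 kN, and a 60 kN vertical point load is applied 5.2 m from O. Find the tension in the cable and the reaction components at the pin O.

T = 87.55 kN, O_x = 71.72 kN, O_y = 19.78 kN

ΣM about O: T·sin35°·6.9 − 10·3.45 − 60·5.2 = 0 → T = 346.5/(6.9·0.573576) = 87.5514 ≈ 87.55 kN.
ΣF_x = 0: O_x − T·cos35° = 0 → O_x = 87.5514 × 0.819152 = 71.72 kN.
ΣF_y = 0: O_y + T·sin35° − 10 − 60 = 0 → O_y = 70 − 87.5514 × 0.573576 = 19.78 kN.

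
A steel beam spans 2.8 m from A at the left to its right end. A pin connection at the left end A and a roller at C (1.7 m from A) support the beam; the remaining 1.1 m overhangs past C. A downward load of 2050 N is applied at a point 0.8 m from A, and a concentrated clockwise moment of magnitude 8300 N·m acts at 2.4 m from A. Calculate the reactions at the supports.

Moments about A: C_y·1.7 − 2050·0.8 − 8300 = 0 → C_y = 9940/1.7 = 5847.06 ≈ 5847 N.
ΣF_y = 0: A_y + 5847.06 − 2050 = 0 → A_y = -3797 N.
ΣF_x = 0: no horizontal applied forces, so A_x = 0.

A_x = 0, A_y = -3797 N, C_y = 5847 N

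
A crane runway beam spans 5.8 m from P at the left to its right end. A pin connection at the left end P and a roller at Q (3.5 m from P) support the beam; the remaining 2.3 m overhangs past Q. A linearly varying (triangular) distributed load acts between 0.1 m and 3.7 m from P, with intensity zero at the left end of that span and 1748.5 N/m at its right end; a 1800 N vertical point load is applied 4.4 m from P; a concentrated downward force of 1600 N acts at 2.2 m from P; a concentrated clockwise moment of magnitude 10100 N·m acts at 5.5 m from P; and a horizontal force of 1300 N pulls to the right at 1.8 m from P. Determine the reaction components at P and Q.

P_x = -1300 N, P_y = -1855 N, Q_y = 8402 N

Resultant of the triangular load: ½ × 1748.5 × 3.6 = 3147.3 N, acting at 2.5 m from P (one-third of the span from the peak).
Moments about P: Q_y·3.5 − (½·1748.5·3.6)·2.5 − 1800·4.4 − 1600·2.2 − 10100 = 0 → Q_y = 29408.25/3.5 = 8402.36 ≈ 8402 N.
ΣF_y = 0: P_y + 8402.36 − ½·1748.5·3.6 − 1800 − 1600 = 0 → P_y = -1855 N.
ΣF_x = 0: P_x + 1300 = 0 → P_x = -1300 N.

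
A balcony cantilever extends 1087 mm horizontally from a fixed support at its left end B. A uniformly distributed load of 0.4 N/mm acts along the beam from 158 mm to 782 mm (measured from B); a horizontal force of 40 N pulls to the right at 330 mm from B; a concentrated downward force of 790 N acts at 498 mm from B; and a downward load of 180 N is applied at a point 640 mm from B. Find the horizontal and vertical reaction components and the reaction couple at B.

Resultant of the distributed load: 0.4 × 624 = 249.6 N at 470 mm from B.
ΣF_x = 0: B_x + 40 = 0 → B_x = -40.00 N.
ΣF_y = 0: B_y − 0.4·624 − 790 − 180 = 0 → B_y = 1220 N.
ΣM about B: M_B − (0.4·624)·470 − 790·498 − 180·640 = 0 → M_B = 625900 N·mm.

B_x = -40.00 N, B_y = 1220 N, M_B = 625900 N·mm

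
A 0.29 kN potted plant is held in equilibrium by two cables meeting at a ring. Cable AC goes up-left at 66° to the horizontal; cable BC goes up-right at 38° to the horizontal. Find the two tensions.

T_AC = 0.2355 kN, T_BC = 0.1216 kN

ΣF_x = 0: −T_AC·cos66° + T_BC·cos38° = 0 → T_BC = 0.516156·T_AC.
ΣF_y = 0: T_AC·sin66° + T_BC·sin38° = 0.29.
Substitute: T_AC·(0.913545 + 0.516156·0.615661) = 0.29 → T_AC = 0.235519 ≈ 0.2355 kN.
Then T_BC = 0.516156 × 0.235519 = 0.1216 kN.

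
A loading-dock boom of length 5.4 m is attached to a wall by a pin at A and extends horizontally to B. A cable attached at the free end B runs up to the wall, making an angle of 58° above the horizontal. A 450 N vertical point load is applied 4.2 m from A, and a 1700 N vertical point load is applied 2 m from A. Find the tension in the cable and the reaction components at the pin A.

ΣM about A: T·sin58°·5.4 − 450·4.2 − 1700·2 = 0 → T = 5290/(5.4·0.848048) = 1155.16 ≈ 1155 N.
ΣF_x = 0: A_x − T·cos58° = 0 → A_x = 1155.16 × 0.529919 = 612.1 N.
ΣF_y = 0: A_y + T·sin58° − 450 − 1700 = 0 → A_y = 2150 − 1155.16 × 0.848048 = 1170 N.

T = 1155 N, A_x = 612.1 N, A_y = 1170 N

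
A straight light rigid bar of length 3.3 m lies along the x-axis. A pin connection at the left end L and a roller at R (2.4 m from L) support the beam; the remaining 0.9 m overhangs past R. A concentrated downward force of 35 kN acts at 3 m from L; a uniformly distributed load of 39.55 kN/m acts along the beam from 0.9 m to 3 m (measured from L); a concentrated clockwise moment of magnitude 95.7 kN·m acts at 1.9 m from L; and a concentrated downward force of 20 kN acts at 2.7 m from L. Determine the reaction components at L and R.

Resultant of the distributed load: 39.55 × 2.1 = 83.055 kN at 1.95 m from L.
ΣM about L: R_y·2.4 − 35·3 − (39.55·2.1)·1.95 − 95.7 − 20·2.7 = 0 → R_y = 416.65725/2.4 = 173.607 ≈ 173.6 kN.
ΣF_y = 0: L_y + 173.607 − 35 − 39.55·2.1 − 20 = 0 → L_y = -35.55 kN.
ΣF_x = 0: no horizontal applied forces, so L_x = 0.

L_x = 0, L_y = -35.55 kN, R_y = 173.6 kN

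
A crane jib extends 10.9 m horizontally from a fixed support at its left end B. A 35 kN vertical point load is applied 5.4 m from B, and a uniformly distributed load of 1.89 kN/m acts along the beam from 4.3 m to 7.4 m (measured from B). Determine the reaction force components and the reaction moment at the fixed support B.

Resultant of the distributed load: 1.89 × 3.1 = 5.859 kN at 5.85 m from B.
ΣF_x = 0: B_x = 0.
ΣF_y = 0: B_y − 35 − 1.89·3.1 = 0 → B_y = 40.86 kN.
ΣM about B: M_B − 35·5.4 − (1.89·3.1)·5.85 = 0 → M_B = 223.3 kN·m.

B_x = 0, B_y = 40.86 kN, M_B = 223.3 kN·m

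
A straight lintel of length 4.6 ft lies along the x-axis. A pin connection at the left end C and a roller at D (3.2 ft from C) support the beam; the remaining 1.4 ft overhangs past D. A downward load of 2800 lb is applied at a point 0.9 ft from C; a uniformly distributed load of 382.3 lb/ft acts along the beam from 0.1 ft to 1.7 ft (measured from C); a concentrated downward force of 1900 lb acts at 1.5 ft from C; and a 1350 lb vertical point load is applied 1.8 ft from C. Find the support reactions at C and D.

Resultant of the distributed load: 382.3 × 1.6 = 611.68 lb at 0.9 ft from C.
Taking moments about C: D_y·3.2 − 2800·0.9 − (382.3·1.6)·0.9 − 1900·1.5 − 1350·1.8 = 0 → D_y = 8350.512/3.2 = 2609.53 ≈ 2610 lb.
ΣF_y = 0: C_y + 2609.53 − 2800 − 382.3·1.6 − 1900 − 1350 = 0 → C_y = 4052 lb.
ΣF_x = 0: no horizontal applied forces, so C_x = 0.

C_x = 0, C_y = 4052 lb, D_y = 2610 lb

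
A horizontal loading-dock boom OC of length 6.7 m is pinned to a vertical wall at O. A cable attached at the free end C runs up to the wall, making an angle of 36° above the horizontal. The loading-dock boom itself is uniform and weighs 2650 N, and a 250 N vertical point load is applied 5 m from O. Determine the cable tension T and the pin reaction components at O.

ΣM about O: T·sin36°·6.7 − 2650·3.35 − 250·5 = 0 → T = 10127.5/(6.7·0.587785) = 2571.63 ≈ 2572 N.
ΣF_x = 0: O_x − T·cos36° = 0 → O_x = 2571.63 × 0.809017 = 2080 N.
ΣF_y = 0: O_y + T·sin36° − 2650 − 250 = 0 → O_y = 2900 − 2571.63 × 0.587785 = 1388 N.

T = 2572 N, O_x = 2080 N, O_y = 1388 N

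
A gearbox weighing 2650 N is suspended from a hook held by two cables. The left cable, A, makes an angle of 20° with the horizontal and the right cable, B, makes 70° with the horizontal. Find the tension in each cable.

T_A = 906.4 N, T_B = 2490 N

ΣF_x = 0: −T_A·cos20° + T_B·cos70° = 0 → T_B = 2.74748·T_A.
ΣF_y = 0: T_A·sin20° + T_B·sin70° = 2650.
Substitute: T_A·(0.34202 + 2.74748·0.939693) = 2650 → T_A = 906.352 ≈ 906.4 N.
Then T_B = 2.74748 × 906.352 = 2490 N.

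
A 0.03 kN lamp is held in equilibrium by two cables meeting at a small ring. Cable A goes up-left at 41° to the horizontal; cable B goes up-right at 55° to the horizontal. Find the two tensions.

ΣF_x = 0: −T_A·cos41° + T_B·cos55° = 0 → T_B = 1.3158·T_A.
ΣF_y = 0: T_A·sin41° + T_B·sin55° = 0.03.
Substitute: T_A·(0.656059 + 1.3158·0.819152) = 0.03 → T_A = 0.017302 ≈ 0.01730 kN.
Then T_B = 1.3158 × 0.017302 = 0.02277 kN.

T_A = 0.01730 kN, T_B = 0.02277 kN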